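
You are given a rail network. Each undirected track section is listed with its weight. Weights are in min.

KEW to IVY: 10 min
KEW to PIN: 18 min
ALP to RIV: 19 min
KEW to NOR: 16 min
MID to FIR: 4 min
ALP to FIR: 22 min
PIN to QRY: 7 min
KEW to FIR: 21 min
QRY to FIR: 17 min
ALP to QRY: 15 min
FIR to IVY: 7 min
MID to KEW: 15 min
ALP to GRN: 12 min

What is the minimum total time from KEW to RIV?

58 min

Enumerating some paths:
KEW - MID - FIR - ALP - RIV: 15+4+22+19 = 60
KEW - IVY - FIR - ALP - RIV: 10+7+22+19 = 58
KEW - PIN - QRY - ALP - RIV: 18+7+15+19 = 59
The minimum is 58 min via KEW - IVY - FIR - ALP - RIV.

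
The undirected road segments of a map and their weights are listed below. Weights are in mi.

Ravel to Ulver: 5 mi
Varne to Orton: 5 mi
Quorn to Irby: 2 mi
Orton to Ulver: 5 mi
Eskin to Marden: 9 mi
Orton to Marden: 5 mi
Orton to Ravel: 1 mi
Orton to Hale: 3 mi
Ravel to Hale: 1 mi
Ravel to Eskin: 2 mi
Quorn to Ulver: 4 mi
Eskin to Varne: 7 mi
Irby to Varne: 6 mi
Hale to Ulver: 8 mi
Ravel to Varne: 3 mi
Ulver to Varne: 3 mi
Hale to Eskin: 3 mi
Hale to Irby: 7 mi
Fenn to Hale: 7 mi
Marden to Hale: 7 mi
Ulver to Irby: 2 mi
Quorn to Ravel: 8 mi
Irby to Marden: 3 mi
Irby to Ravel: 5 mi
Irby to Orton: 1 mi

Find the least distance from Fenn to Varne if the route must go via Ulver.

Shortest Fenn→Ulver: Fenn–Hale–Ravel–Orton–Irby–Ulver = 12
Best Ulver to Varne: Ulver–Varne costing 3
Total via Ulver: 12 + 3 = 15 mi.

15 mi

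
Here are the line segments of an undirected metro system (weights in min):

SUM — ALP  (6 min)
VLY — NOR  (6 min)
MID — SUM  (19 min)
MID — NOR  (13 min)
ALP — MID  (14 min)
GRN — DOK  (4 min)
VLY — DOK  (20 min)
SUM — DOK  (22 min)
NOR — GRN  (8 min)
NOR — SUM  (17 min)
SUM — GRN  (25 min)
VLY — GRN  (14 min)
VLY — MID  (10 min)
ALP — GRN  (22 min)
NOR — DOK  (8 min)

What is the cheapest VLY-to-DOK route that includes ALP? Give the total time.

Shortest VLY→ALP: VLY–MID–ALP = 24
Best ALP to DOK: ALP–GRN–DOK costing 26
Total via ALP: 24 + 26 = 50 min.

50 min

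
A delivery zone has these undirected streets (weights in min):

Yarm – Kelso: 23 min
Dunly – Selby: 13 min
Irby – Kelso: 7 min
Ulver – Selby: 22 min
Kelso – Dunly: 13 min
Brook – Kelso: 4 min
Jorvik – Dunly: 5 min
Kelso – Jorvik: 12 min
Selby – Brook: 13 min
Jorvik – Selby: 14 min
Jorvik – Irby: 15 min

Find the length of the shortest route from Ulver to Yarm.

62 min

Settle nodes by increasing distance from Ulver:
Ulver: 0
Selby: 22  (via Ulver)
Brook: 35  (via Selby)
Dunly: 35  (via Selby)
Jorvik: 36  (via Selby)
Kelso: 39  (via Brook)
Irby: 46  (via Kelso)
Yarm: 62  (via Kelso)
Shortest route: Ulver–Selby–Brook–Kelso–Yarm = 62 min.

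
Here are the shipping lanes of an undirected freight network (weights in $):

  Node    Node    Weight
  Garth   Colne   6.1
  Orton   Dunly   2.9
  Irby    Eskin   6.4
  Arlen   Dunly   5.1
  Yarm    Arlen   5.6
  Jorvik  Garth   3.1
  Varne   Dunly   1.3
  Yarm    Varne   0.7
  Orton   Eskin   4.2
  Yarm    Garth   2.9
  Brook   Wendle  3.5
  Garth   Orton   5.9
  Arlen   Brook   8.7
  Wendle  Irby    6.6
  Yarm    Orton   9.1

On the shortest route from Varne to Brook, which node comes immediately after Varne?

Enumerating some paths:
Varne–Dunly–Arlen–Brook: 1.3+5.1+8.7 = 15.1
Varne–Yarm–Arlen–Brook: 0.7+5.6+8.7 = 15
The minimum is $15 via Varne–Yarm–Arlen–Brook.
So from Varne the first move is to Yarm.

Yarm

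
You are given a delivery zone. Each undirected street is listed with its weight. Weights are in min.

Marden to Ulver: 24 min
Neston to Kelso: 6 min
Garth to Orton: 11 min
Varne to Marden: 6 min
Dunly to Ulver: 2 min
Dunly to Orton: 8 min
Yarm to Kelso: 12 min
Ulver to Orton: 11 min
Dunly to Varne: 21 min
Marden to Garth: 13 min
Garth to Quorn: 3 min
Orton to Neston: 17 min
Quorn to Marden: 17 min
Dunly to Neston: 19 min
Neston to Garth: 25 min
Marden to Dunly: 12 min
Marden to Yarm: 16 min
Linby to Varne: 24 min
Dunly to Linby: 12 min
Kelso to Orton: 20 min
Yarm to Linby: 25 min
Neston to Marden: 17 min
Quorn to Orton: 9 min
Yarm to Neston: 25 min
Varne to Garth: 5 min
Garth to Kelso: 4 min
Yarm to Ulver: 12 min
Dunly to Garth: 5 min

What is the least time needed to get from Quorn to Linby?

Candidate routes:
Quorn → Garth → Dunly → Linby: 3+5+12 = 20
Quorn → Orton → Dunly → Linby: 9+8+12 = 29
The minimum is 20 min via Quorn → Garth → Dunly → Linby.

20 min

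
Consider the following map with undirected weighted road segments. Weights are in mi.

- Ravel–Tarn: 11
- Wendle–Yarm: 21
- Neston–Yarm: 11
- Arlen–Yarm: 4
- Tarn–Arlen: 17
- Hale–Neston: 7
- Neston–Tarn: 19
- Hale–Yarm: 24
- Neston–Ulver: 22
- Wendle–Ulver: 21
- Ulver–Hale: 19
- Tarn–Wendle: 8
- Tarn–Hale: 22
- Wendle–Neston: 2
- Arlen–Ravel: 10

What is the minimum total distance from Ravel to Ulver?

40 mi

Running Dijkstra from Ravel:
Ravel: 0
Arlen: 10  (via Ravel)
Tarn: 11  (via Ravel)
Yarm: 14  (via Arlen)
Wendle: 19  (via Tarn)
Neston: 21  (via Wendle)
Hale: 28  (via Neston)
Ulver: 40  (via Wendle)
Shortest route: Ravel–Tarn–Wendle–Ulver = 40 mi.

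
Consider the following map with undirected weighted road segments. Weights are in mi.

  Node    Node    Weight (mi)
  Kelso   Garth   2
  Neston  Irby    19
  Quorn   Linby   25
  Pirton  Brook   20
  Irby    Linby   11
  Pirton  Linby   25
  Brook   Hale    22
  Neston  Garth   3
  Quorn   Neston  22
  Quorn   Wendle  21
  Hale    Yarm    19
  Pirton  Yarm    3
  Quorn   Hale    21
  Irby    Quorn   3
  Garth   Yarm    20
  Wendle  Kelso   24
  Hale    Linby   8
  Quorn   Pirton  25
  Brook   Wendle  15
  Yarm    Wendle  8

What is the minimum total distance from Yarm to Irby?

31 mi

Settle nodes by increasing distance from Yarm:
Yarm: 0
Pirton: 3  (via Yarm)
Wendle: 8  (via Yarm)
Hale: 19  (via Yarm)
Garth: 20  (via Yarm)
Kelso: 22  (via Garth)
Brook: 23  (via Pirton)
Neston: 23  (via Garth)
Linby: 27  (via Hale)
Quorn: 28  (via Pirton)
Irby: 31  (via Quorn)
Shortest route: Yarm → Pirton → Quorn → Irby = 31 mi.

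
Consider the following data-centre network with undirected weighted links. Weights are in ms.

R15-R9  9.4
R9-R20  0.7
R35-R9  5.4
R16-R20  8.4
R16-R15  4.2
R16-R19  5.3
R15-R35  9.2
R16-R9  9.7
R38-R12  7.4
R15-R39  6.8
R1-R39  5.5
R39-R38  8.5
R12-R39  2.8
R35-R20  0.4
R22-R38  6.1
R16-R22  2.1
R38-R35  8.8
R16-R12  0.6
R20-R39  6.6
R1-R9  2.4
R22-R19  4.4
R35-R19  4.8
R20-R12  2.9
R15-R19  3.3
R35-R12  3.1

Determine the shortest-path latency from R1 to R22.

8.7 ms

Shortest distances from R1:
R1: 0
R9: 2.4  (via R1)
R20: 3.1  (via R9)
R35: 3.5  (via R20)
R39: 5.5  (via R1)
R12: 6  (via R20)
R16: 6.6  (via R12)
R19: 8.3  (via R35)
R22: 8.7  (via R16)
Shortest route: R1–R9–R20–R12–R16–R22 = 8.7 ms.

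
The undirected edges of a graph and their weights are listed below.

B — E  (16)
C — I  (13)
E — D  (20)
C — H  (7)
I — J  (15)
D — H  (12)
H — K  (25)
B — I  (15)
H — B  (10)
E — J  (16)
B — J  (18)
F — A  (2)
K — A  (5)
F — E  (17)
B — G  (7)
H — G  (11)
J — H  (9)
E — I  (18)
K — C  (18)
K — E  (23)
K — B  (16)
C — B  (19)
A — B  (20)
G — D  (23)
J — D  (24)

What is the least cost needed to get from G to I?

22

Settle nodes by increasing distance from G:
G: 0
B: 7  (via G)
H: 11  (via G)
C: 18  (via H)
J: 20  (via H)
I: 22  (via B)
Shortest route: G → B → I = 22.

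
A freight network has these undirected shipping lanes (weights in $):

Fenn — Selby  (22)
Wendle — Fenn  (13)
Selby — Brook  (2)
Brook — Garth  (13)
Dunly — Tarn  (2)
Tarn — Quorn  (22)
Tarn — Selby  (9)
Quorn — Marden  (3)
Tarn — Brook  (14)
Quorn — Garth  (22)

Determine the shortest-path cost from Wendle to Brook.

$37

Compare a few routes:
Wendle–Fenn–Selby–Tarn–Brook: 13+22+9+14 = 58
Wendle–Fenn–Selby–Brook: 13+22+2 = 37
The minimum is $37 via Wendle–Fenn–Selby–Brook.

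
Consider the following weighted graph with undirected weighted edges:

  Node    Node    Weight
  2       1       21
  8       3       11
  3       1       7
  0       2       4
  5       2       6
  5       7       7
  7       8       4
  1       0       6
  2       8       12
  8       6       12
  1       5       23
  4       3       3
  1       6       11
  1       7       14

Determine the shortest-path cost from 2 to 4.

20

Candidate routes:
2 - 5 - 7 - 8 - 3 - 4: 6+7+4+11+3 = 31
2 - 1 - 3 - 4: 21+7+3 = 31
2 - 0 - 1 - 3 - 4: 4+6+7+3 = 20
2 - 8 - 3 - 4: 12+11+3 = 26
Cheapest is 2 - 0 - 1 - 3 - 4 at 20.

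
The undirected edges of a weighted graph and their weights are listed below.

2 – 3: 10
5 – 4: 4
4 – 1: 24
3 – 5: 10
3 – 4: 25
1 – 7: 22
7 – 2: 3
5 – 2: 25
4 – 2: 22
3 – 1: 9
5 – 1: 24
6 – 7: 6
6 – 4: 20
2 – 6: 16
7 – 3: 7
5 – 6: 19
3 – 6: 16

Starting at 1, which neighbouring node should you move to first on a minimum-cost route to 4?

3

Compare a few routes:
1–4: 24 = 24
1–3–5–4: 9+10+4 = 23
1–5–4: 24+4 = 28
Cheapest is 1–3–5–4 at 23.
So from 1 the first move is to 3.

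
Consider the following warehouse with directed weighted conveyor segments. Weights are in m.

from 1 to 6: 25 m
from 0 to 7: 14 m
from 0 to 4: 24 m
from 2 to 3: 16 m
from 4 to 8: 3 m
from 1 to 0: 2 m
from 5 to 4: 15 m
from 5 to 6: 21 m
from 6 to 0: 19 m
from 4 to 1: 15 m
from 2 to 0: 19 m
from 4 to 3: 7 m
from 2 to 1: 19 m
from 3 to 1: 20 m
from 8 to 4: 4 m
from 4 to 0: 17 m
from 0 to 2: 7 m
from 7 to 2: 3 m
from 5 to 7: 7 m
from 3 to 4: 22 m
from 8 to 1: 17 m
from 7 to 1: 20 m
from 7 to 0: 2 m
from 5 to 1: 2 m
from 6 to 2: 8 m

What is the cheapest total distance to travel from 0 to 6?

Candidate routes:
0 - 7 - 1 - 6: 14+20+25 = 59
0 - 2 - 1 - 6: 7+19+25 = 51
The minimum is 51 m via 0 - 2 - 1 - 6.

51 m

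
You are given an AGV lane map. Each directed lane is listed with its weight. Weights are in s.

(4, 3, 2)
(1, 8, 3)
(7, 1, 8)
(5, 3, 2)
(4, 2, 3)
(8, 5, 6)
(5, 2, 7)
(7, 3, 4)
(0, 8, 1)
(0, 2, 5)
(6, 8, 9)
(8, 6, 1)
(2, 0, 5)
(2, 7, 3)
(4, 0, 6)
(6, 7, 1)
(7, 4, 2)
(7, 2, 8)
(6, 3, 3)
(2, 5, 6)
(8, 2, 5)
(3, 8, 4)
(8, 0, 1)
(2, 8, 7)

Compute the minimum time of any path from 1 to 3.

Shortest distances from 1:
1: 0
8: 3  (via 1)
0: 4  (via 8)
6: 4  (via 8)
7: 5  (via 6)
3: 7  (via 6)
Shortest route: 1–8–6–3 = 7 s.

7 s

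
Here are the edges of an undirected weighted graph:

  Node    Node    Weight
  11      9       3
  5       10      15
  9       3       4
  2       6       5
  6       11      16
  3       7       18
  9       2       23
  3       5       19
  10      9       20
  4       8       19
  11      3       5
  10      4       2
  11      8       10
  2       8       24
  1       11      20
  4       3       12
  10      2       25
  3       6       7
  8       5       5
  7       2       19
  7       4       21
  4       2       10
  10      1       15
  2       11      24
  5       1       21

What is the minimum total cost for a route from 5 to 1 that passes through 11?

35

Shortest 5→11: 5–8–11 = 15
Shortest 11→1: 11–1 = 20
Total via 11: 15 + 20 = 35.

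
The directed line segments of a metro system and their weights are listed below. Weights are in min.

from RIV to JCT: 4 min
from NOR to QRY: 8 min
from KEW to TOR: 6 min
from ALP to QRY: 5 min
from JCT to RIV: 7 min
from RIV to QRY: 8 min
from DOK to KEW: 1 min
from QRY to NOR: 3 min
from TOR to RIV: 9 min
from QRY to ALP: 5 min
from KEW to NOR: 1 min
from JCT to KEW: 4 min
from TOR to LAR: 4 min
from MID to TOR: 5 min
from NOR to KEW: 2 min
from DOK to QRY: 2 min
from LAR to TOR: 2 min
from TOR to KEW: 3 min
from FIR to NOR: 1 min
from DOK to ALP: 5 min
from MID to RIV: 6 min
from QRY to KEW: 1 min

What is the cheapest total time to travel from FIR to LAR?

Shortest distances from FIR:
FIR: 0
NOR: 1  (via FIR)
KEW: 3  (via NOR)
QRY: 9  (via NOR)
TOR: 9  (via KEW)
LAR: 13  (via TOR)
Shortest route: FIR → NOR → KEW → TOR → LAR = 13 min.

13 min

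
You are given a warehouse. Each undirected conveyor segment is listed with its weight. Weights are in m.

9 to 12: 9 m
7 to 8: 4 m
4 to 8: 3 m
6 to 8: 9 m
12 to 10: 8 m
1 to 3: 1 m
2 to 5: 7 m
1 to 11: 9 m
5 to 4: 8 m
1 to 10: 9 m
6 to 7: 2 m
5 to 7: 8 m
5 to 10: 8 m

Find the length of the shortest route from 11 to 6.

Compare a few routes:
11 - 1 - 10 - 5 - 4 - 8 - 6: 9+9+8+8+3+9 = 46
11 - 1 - 10 - 5 - 4 - 8 - 7 - 6: 9+9+8+8+3+4+2 = 43
11 - 1 - 10 - 5 - 7 - 6: 9+9+8+8+2 = 36
Cheapest is 11 - 1 - 10 - 5 - 7 - 6 at 36 m.

36 m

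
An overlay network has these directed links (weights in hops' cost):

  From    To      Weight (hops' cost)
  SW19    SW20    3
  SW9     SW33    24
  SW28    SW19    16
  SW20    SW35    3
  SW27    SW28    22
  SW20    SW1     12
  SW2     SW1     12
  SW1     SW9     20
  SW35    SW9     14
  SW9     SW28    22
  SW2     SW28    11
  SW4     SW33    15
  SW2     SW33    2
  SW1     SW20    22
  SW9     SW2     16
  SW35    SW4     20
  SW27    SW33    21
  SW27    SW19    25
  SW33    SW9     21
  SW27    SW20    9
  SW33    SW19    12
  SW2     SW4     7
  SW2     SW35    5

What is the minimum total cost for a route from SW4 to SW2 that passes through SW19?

63 hops' cost

Shortest SW4→SW19: SW4–SW33–SW19 = 27
Best SW19 to SW2: SW19–SW20–SW35–SW9–SW2 costing 36
Total via SW19: 27 + 36 = 63 hops' cost.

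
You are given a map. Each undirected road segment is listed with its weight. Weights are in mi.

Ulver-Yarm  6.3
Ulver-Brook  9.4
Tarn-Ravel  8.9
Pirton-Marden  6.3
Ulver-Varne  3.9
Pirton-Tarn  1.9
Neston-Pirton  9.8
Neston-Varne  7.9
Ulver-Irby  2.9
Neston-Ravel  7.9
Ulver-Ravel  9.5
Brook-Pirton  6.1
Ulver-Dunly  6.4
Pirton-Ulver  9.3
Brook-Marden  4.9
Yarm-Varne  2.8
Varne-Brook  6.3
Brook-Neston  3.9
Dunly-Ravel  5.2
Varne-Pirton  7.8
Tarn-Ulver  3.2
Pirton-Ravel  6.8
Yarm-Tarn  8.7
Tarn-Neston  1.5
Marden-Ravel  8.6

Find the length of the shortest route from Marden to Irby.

Shortest distances from Marden:
Marden: 0
Brook: 4.9  (via Marden)
Pirton: 6.3  (via Marden)
Tarn: 8.2  (via Pirton)
Ravel: 8.6  (via Marden)
Neston: 8.8  (via Brook)
Varne: 11.2  (via Brook)
Ulver: 11.4  (via Tarn)
Dunly: 13.8  (via Ravel)
Yarm: 14  (via Varne)
Irby: 14.3  (via Ulver)
Shortest route: Marden–Pirton–Tarn–Ulver–Irby = 14.3 mi.

14.3 mi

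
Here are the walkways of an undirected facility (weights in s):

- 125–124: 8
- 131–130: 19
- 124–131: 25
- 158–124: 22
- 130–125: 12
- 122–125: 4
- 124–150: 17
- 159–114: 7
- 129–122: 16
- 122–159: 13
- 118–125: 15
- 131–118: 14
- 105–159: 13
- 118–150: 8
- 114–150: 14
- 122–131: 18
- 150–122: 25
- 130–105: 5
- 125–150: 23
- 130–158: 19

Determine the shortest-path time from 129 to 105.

37 s

Settle nodes by increasing distance from 129:
129: 0
122: 16  (via 129)
125: 20  (via 122)
124: 28  (via 125)
159: 29  (via 122)
130: 32  (via 125)
131: 34  (via 122)
118: 35  (via 125)
114: 36  (via 159)
105: 37  (via 130)
Shortest route: 129 → 122 → 125 → 130 → 105 = 37 s.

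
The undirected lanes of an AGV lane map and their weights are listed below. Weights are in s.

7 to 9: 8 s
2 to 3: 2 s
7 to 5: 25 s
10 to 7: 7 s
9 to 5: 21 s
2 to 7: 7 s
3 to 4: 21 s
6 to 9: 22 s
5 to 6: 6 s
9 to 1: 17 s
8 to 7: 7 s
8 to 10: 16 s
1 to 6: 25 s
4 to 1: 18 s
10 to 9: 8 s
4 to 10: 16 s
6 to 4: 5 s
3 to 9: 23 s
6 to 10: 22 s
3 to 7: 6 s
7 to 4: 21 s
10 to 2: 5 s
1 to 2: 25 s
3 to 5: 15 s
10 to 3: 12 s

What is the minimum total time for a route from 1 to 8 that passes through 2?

Best 1 to 2: 1–2 costing 25
Shortest 2→8: 2–7–8 = 14
Total via 2: 25 + 14 = 39 s.

39 s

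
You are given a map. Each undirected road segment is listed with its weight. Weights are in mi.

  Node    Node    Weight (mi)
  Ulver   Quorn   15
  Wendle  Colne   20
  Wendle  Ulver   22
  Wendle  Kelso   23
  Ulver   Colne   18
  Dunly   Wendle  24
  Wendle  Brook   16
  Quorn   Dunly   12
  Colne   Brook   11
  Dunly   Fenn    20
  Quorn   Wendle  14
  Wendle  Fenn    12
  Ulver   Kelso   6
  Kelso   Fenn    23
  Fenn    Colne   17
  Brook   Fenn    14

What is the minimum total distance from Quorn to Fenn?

Shortest distances from Quorn:
Quorn: 0
Dunly: 12  (via Quorn)
Wendle: 14  (via Quorn)
Ulver: 15  (via Quorn)
Kelso: 21  (via Ulver)
Fenn: 26  (via Wendle)
Shortest route: Quorn → Wendle → Fenn = 26 mi.

26 mi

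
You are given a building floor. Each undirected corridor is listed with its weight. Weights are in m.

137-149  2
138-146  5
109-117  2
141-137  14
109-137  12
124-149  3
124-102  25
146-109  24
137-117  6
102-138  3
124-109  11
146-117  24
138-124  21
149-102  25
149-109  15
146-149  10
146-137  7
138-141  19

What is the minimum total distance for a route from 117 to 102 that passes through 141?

Best 117 to 141: 117–137–141 costing 20
Best 141 to 102: 141–138–102 costing 22
Total via 141: 20 + 22 = 42 m.

42 m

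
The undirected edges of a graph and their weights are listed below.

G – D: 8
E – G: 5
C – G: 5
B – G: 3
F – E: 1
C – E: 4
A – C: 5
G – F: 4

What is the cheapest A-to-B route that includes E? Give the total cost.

Best A to E: A → C → E costing 9
Best E to B: E → G → B costing 8
Total via E: 9 + 8 = 17.

17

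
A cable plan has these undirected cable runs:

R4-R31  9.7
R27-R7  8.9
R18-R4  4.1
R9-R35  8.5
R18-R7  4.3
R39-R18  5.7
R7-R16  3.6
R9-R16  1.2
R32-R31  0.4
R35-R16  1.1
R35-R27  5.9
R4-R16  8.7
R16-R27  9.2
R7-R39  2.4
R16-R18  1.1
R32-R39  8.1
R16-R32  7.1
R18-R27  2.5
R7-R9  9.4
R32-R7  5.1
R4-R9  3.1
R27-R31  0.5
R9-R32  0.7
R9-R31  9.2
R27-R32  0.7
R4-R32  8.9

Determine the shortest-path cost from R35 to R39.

7.1

Candidate routes:
R35–R16–R7–R39: 1.1+3.6+2.4 = 7.1
R35–R16–R9–R32–R7–R39: 1.1+1.2+0.7+5.1+2.4 = 10.5
R35–R16–R18–R39: 1.1+1.1+5.7 = 7.9
R35–R16–R18–R7–R39: 1.1+1.1+4.3+2.4 = 8.9
Cheapest is R35–R16–R7–R39 at 7.1.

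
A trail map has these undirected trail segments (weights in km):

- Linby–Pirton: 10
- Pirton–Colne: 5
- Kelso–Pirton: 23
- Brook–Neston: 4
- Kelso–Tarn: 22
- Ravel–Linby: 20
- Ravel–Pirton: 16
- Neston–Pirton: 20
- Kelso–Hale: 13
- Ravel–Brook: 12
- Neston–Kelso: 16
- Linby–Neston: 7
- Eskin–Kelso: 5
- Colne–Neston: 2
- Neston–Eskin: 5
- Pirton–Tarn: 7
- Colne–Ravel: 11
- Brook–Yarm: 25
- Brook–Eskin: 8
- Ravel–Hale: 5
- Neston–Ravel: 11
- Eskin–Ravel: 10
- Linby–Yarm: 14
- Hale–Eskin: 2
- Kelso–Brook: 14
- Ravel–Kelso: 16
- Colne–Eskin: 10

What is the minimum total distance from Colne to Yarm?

23 km

Shortest distances from Colne:
Colne: 0
Neston: 2  (via Colne)
Pirton: 5  (via Colne)
Brook: 6  (via Neston)
Eskin: 7  (via Neston)
Hale: 9  (via Eskin)
Linby: 9  (via Neston)
Ravel: 11  (via Colne)
Tarn: 12  (via Pirton)
Kelso: 12  (via Eskin)
Yarm: 23  (via Linby)
Shortest route: Colne–Neston–Linby–Yarm = 23 km.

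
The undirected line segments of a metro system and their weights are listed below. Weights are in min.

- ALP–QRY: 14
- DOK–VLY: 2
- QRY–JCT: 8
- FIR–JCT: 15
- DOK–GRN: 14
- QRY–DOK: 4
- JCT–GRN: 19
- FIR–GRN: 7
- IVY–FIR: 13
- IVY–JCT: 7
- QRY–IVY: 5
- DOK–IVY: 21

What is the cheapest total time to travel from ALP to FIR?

32 min

Compare a few routes:
ALP–QRY–IVY–JCT–FIR: 14+5+7+15 = 41
ALP–QRY–JCT–FIR: 14+8+15 = 37
ALP–QRY–DOK–GRN–FIR: 14+4+14+7 = 39
ALP–QRY–IVY–FIR: 14+5+13 = 32
The minimum is 32 min via ALP–QRY–IVY–FIR.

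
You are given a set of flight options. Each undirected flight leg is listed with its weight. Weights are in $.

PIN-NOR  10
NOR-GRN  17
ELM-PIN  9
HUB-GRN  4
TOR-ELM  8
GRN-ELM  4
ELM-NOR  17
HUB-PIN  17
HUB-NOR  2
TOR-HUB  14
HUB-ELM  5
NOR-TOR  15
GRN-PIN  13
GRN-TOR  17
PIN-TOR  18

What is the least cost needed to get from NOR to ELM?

$7

Settle nodes by increasing distance from NOR:
NOR: 0
HUB: 2  (via NOR)
GRN: 6  (via HUB)
ELM: 7  (via HUB)
Shortest route: NOR–HUB–ELM = $7.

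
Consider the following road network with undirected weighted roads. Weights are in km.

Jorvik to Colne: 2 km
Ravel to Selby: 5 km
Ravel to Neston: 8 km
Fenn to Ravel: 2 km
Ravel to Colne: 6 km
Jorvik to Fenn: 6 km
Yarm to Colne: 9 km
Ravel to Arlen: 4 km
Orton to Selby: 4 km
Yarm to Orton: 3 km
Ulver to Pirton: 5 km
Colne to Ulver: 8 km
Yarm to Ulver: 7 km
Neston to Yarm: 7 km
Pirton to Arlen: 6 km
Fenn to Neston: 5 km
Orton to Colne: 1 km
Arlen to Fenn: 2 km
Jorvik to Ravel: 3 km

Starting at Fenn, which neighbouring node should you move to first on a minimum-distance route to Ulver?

Arlen

Compare a few routes:
Fenn → Arlen → Pirton → Ulver: 2+6+5 = 13
Fenn → Ravel → Jorvik → Colne → Ulver: 2+3+2+8 = 15
Fenn → Ravel → Colne → Ulver: 2+6+8 = 16
Fenn → Jorvik → Colne → Ulver: 6+2+8 = 16
The minimum is 13 km via Fenn → Arlen → Pirton → Ulver.
So from Fenn the first move is to Arlen.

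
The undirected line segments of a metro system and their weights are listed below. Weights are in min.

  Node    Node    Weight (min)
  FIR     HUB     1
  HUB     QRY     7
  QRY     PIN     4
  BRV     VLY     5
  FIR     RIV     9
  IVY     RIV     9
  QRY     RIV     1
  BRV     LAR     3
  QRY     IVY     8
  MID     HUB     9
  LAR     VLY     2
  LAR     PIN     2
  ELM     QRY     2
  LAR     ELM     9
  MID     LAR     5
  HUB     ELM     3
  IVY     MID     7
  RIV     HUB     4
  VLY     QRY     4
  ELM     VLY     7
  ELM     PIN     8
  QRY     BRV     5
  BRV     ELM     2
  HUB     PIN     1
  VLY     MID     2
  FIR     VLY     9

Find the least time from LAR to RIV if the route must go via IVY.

Shortest LAR→IVY: LAR → VLY → MID → IVY = 11
Best IVY to RIV: IVY → RIV costing 9
Total via IVY: 11 + 9 = 20 min.

20 min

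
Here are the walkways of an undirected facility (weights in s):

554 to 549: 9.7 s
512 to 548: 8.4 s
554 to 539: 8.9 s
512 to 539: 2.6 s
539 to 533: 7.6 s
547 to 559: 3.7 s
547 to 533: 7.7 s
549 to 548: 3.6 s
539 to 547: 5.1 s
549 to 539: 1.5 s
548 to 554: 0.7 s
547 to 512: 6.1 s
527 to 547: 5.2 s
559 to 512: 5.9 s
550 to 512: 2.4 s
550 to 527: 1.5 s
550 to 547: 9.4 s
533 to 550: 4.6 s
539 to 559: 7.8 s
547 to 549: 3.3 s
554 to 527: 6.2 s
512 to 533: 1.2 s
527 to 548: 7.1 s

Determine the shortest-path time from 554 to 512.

8.4 s

Shortest distances from 554:
554: 0
548: 0.7  (via 554)
549: 4.3  (via 548)
539: 5.8  (via 549)
527: 6.2  (via 554)
547: 7.6  (via 549)
550: 7.7  (via 527)
512: 8.4  (via 539)
Shortest route: 554 → 548 → 549 → 539 → 512 = 8.4 s.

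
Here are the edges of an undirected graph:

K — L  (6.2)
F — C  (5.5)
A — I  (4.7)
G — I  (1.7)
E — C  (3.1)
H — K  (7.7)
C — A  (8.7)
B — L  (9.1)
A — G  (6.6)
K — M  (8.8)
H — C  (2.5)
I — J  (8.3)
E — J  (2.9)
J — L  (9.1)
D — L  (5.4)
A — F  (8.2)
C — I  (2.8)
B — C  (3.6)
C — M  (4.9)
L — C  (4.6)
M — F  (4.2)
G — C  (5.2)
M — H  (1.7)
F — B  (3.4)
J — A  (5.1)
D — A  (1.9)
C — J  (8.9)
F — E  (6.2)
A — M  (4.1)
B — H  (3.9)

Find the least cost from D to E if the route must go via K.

24.9

Shortest D→K: D → L → K = 11.6
Shortest K→E: K → H → C → E = 13.3
Total via K: 11.6 + 13.3 = 24.9.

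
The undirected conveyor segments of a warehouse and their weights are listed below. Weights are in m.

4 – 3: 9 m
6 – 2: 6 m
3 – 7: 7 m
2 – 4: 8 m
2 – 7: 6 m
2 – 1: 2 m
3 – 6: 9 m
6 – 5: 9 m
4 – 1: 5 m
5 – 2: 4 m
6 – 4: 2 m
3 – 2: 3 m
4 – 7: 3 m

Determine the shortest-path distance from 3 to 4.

Settle nodes by increasing distance from 3:
3: 0
2: 3  (via 3)
1: 5  (via 2)
5: 7  (via 2)
7: 7  (via 3)
4: 9  (via 3)
Shortest route: 3 → 4 = 9 m.

9 m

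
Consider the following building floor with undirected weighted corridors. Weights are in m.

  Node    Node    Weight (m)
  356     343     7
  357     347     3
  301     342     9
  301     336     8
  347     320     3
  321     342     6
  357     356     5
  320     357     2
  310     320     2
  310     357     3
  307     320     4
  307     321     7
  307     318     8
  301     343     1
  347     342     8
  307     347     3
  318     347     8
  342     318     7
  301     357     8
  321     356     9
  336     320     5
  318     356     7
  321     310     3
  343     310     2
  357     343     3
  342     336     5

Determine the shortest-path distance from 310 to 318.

Candidate routes:
310 - 320 - 347 - 318: 2+3+8 = 13
310 - 357 - 347 - 318: 3+3+8 = 14
The minimum is 13 m via 310 - 320 - 347 - 318.

13 m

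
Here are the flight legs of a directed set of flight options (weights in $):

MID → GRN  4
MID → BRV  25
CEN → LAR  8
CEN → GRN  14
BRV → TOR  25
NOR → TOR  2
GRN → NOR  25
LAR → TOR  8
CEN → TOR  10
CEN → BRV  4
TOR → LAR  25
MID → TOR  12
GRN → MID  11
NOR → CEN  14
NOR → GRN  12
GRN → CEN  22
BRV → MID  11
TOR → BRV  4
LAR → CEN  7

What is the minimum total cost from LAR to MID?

Candidate routes:
LAR - CEN - GRN - MID: 7+14+11 = 32
LAR - TOR - BRV - MID: 8+4+11 = 23
LAR - CEN - BRV - MID: 7+4+11 = 22
Cheapest is LAR - CEN - BRV - MID at $22.

$22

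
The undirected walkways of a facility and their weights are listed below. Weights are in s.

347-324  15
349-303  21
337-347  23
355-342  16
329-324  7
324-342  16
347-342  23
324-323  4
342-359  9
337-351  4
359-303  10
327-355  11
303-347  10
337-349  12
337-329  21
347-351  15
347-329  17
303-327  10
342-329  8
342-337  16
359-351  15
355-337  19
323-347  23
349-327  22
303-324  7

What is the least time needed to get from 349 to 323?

Settle nodes by increasing distance from 349:
349: 0
337: 12  (via 349)
351: 16  (via 337)
303: 21  (via 349)
327: 22  (via 349)
342: 28  (via 337)
324: 28  (via 303)
359: 31  (via 351)
355: 31  (via 337)
347: 31  (via 351)
323: 32  (via 324)
Shortest route: 349–303–324–323 = 32 s.

32 s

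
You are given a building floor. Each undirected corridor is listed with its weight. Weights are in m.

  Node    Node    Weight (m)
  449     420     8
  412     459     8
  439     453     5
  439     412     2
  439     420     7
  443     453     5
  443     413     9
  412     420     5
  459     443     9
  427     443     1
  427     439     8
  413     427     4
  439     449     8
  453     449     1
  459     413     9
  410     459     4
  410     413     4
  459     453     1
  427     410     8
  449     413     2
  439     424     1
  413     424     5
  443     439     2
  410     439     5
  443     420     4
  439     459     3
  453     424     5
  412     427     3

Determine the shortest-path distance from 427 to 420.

5 m

Shortest distances from 427:
427: 0
443: 1  (via 427)
439: 3  (via 443)
412: 3  (via 427)
413: 4  (via 427)
424: 4  (via 439)
420: 5  (via 443)
Shortest route: 427–443–420 = 5 m.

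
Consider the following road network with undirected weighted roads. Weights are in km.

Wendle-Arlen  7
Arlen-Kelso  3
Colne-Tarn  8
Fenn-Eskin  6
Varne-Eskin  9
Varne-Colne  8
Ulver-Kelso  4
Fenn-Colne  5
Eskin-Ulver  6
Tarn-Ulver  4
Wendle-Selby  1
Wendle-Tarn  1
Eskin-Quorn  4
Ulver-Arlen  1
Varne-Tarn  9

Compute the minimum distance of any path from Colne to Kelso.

16 km

Candidate routes:
Colne → Tarn → Wendle → Arlen → Kelso: 8+1+7+3 = 19
Colne → Fenn → Eskin → Ulver → Kelso: 5+6+6+4 = 21
Colne → Tarn → Ulver → Kelso: 8+4+4 = 16
Cheapest is Colne → Tarn → Ulver → Kelso at 16 km.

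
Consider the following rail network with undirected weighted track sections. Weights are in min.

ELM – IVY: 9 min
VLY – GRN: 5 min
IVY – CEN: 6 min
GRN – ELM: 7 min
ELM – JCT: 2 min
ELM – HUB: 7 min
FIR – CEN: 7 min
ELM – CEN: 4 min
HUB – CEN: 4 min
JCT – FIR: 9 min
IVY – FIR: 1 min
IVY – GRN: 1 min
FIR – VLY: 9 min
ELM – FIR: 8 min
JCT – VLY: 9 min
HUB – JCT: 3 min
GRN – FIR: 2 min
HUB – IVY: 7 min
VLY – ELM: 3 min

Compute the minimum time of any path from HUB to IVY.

Settle nodes by increasing distance from HUB:
HUB: 0
JCT: 3  (via HUB)
CEN: 4  (via HUB)
ELM: 5  (via JCT)
IVY: 7  (via HUB)
Shortest route: HUB → IVY = 7 min.

7 min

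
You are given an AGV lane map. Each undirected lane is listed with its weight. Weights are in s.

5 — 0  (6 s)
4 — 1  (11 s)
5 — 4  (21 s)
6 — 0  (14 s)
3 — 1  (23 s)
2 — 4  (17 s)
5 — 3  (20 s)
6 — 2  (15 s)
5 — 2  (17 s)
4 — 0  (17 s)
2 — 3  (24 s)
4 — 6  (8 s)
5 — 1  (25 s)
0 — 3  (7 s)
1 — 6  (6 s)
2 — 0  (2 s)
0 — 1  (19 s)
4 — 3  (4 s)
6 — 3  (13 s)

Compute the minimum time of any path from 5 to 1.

Candidate routes:
5 - 1: 25 = 25
5 - 0 - 6 - 1: 6+14+6 = 26
Cheapest is 5 - 1 at 25 s.

25 s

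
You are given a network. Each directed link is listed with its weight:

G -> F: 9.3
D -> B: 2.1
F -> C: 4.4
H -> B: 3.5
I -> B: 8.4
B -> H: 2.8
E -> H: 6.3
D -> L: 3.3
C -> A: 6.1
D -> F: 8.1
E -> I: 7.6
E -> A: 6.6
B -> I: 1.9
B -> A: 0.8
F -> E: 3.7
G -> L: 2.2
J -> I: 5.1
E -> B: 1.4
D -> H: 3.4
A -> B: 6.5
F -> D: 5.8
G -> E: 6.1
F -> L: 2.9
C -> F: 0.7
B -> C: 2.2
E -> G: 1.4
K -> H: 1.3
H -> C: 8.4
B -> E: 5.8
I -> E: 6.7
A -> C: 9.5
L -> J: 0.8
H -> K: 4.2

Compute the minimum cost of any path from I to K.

15.1

Running Dijkstra from I:
I: 0
E: 6.7  (via I)
B: 8.1  (via E)
G: 8.1  (via E)
A: 8.9  (via B)
C: 10.3  (via B)
L: 10.3  (via G)
H: 10.9  (via B)
F: 11  (via C)
J: 11.1  (via L)
K: 15.1  (via H)
Shortest route: I–E–B–H–K = 15.1.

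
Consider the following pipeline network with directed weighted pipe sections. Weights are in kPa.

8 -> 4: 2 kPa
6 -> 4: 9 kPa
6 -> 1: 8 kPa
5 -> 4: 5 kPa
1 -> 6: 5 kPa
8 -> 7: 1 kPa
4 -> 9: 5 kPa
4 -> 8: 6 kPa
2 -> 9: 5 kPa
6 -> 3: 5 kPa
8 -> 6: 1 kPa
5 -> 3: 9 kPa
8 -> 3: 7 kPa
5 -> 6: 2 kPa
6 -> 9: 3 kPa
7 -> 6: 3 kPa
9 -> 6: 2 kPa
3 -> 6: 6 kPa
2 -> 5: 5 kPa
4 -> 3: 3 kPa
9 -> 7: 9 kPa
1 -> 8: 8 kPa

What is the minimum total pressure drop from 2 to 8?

16 kPa

Running Dijkstra from 2:
2: 0
5: 5  (via 2)
9: 5  (via 2)
6: 7  (via 5)
4: 10  (via 5)
3: 12  (via 6)
7: 14  (via 9)
1: 15  (via 6)
8: 16  (via 4)
Shortest route: 2 → 5 → 4 → 8 = 16 kPa.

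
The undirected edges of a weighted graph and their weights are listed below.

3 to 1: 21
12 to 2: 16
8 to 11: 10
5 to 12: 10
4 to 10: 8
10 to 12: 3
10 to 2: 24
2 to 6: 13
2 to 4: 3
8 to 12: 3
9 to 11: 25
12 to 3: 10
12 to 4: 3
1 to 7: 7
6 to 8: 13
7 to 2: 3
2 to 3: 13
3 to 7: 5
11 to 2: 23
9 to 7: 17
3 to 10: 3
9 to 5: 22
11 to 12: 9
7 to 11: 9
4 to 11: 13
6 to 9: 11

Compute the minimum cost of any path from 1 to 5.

26

Enumerating some paths:
1–7–2–4–12–5: 7+3+3+3+10 = 26
1–7–3–12–5: 7+5+10+10 = 32
1–7–2–4–10–12–5: 7+3+3+8+3+10 = 34
1–7–3–10–12–5: 7+5+3+3+10 = 28
Cheapest is 1–7–2–4–12–5 at 26.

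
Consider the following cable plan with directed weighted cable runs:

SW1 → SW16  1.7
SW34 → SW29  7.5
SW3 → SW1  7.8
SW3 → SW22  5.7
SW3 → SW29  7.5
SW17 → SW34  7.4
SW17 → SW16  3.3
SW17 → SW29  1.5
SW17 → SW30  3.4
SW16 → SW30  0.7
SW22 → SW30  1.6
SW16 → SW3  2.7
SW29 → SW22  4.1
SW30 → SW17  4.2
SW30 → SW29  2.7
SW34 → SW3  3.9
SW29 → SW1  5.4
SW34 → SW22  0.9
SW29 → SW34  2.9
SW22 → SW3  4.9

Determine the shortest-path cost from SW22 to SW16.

9.1

Settle nodes by increasing distance from SW22:
SW22: 0
SW30: 1.6  (via SW22)
SW29: 4.3  (via SW30)
SW3: 4.9  (via SW22)
SW17: 5.8  (via SW30)
SW34: 7.2  (via SW29)
SW16: 9.1  (via SW17)
Shortest route: SW22 → SW30 → SW17 → SW16 = 9.1.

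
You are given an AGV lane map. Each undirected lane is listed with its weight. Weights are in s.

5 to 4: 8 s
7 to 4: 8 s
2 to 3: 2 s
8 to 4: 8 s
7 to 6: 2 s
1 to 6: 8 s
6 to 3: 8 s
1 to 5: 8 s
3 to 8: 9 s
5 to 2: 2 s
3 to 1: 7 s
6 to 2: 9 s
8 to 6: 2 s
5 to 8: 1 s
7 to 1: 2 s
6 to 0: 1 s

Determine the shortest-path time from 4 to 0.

Compare a few routes:
4 → 5 → 8 → 6 → 0: 8+1+2+1 = 12
4 → 7 → 6 → 0: 8+2+1 = 11
Cheapest is 4 → 7 → 6 → 0 at 11 s.

11 s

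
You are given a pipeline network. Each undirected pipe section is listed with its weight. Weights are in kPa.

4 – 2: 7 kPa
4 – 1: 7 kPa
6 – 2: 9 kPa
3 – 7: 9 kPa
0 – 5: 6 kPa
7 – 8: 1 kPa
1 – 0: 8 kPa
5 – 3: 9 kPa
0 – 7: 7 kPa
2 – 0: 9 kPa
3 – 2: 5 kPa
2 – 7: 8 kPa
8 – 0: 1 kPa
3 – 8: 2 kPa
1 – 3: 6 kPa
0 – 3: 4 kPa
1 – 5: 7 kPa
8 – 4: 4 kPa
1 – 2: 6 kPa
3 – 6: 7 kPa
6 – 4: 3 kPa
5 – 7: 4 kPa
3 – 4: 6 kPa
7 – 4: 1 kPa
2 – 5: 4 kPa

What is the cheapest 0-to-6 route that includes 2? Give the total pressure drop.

17 kPa

Best 0 to 2: 0 → 8 → 3 → 2 costing 8
Shortest 2→6: 2 → 6 = 9
Total via 2: 8 + 9 = 17 kPa.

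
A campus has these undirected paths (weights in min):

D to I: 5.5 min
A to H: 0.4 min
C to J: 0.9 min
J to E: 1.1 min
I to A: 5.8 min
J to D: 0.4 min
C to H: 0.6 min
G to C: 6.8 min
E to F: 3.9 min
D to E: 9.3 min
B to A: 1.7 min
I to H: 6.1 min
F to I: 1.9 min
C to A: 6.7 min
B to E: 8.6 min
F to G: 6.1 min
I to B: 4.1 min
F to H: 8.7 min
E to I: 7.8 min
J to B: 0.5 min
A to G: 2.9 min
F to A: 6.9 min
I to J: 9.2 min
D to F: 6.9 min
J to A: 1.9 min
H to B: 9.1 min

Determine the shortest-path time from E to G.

5.9 min

Running Dijkstra from E:
E: 0
J: 1.1  (via E)
D: 1.5  (via J)
B: 1.6  (via J)
C: 2  (via J)
H: 2.6  (via C)
A: 3  (via J)
F: 3.9  (via E)
I: 5.7  (via B)
G: 5.9  (via A)
Shortest route: E–J–A–G = 5.9 min.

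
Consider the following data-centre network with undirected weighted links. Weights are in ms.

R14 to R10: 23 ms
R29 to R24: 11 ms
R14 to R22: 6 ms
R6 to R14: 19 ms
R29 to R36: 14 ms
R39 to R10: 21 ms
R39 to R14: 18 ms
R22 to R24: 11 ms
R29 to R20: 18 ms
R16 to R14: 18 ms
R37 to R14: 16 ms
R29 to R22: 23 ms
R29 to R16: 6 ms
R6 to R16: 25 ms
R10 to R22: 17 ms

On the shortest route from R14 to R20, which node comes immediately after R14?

Enumerating some paths:
R14 → R22 → R24 → R29 → R20: 6+11+11+18 = 46
R14 → R16 → R29 → R20: 18+6+18 = 42
Cheapest is R14 → R16 → R29 → R20 at 42 ms.
So from R14 the first move is to R16.

R16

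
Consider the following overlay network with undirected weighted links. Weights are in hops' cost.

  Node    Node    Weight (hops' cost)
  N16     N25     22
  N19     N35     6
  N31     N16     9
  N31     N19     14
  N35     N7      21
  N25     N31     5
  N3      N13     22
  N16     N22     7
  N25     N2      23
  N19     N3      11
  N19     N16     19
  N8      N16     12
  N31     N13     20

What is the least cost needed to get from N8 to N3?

42 hops' cost

Settle nodes by increasing distance from N8:
N8: 0
N16: 12  (via N8)
N22: 19  (via N16)
N31: 21  (via N16)
N25: 26  (via N31)
N19: 31  (via N16)
N35: 37  (via N19)
N13: 41  (via N31)
N3: 42  (via N19)
Shortest route: N8 → N16 → N19 → N3 = 42 hops' cost.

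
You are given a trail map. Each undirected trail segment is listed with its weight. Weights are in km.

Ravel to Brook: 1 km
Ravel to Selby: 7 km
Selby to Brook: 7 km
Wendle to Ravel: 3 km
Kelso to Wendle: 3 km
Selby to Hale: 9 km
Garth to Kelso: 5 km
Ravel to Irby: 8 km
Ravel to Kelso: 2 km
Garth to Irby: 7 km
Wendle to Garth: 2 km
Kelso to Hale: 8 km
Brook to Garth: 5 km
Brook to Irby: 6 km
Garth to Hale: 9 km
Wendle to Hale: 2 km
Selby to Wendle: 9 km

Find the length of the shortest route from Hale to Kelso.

5 km

Shortest distances from Hale:
Hale: 0
Wendle: 2  (via Hale)
Garth: 4  (via Wendle)
Ravel: 5  (via Wendle)
Kelso: 5  (via Wendle)
Shortest route: Hale–Wendle–Kelso = 5 km.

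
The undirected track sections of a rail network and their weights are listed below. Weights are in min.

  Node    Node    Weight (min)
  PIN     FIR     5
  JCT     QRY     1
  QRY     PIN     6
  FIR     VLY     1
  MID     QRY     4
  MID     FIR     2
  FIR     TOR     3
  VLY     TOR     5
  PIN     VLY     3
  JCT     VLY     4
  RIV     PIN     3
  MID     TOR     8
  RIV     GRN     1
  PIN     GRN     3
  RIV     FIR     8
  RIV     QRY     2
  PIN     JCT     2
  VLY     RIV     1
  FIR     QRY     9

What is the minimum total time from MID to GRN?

5 min

Candidate routes:
MID → QRY → RIV → GRN: 4+2+1 = 7
MID → FIR → VLY → RIV → GRN: 2+1+1+1 = 5
MID → QRY → JCT → PIN → GRN: 4+1+2+3 = 10
MID → FIR → VLY → PIN → GRN: 2+1+3+3 = 9
Cheapest is MID → FIR → VLY → RIV → GRN at 5 min.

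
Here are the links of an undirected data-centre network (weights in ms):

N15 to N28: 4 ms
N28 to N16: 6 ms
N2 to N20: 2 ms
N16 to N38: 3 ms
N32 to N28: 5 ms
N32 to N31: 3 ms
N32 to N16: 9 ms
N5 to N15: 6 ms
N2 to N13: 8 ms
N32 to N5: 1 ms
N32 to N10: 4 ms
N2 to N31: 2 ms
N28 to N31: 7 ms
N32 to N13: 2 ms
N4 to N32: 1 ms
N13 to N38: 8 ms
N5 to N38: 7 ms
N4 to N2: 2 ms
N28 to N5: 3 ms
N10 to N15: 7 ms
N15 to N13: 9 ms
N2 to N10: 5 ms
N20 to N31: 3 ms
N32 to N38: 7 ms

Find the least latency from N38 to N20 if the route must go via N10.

Shortest N38→N10: N38–N32–N10 = 11
Shortest N10→N20: N10–N2–N20 = 7
Total via N10: 11 + 7 = 18 ms.

18 ms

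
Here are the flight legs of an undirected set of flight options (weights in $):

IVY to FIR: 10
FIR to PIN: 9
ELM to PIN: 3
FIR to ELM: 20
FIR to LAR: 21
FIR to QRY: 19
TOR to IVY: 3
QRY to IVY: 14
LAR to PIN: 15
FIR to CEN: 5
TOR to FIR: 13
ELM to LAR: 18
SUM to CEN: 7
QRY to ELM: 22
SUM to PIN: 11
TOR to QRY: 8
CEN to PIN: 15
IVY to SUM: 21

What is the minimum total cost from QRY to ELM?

Settle nodes by increasing distance from QRY:
QRY: 0
TOR: 8  (via QRY)
IVY: 11  (via TOR)
FIR: 19  (via QRY)
ELM: 22  (via QRY)
Shortest route: QRY → ELM = $22.

$22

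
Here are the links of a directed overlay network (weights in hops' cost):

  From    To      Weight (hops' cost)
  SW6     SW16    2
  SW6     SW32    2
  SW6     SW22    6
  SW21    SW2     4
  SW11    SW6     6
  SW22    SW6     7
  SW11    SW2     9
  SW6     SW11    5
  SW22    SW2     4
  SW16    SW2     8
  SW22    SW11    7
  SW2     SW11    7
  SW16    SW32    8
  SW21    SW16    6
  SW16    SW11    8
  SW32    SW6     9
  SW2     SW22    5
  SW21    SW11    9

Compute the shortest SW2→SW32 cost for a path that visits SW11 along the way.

Best SW2 to SW11: SW2 → SW11 costing 7
Shortest SW11→SW32: SW11 → SW6 → SW32 = 8
Total via SW11: 7 + 8 = 15 hops' cost.

15 hops' cost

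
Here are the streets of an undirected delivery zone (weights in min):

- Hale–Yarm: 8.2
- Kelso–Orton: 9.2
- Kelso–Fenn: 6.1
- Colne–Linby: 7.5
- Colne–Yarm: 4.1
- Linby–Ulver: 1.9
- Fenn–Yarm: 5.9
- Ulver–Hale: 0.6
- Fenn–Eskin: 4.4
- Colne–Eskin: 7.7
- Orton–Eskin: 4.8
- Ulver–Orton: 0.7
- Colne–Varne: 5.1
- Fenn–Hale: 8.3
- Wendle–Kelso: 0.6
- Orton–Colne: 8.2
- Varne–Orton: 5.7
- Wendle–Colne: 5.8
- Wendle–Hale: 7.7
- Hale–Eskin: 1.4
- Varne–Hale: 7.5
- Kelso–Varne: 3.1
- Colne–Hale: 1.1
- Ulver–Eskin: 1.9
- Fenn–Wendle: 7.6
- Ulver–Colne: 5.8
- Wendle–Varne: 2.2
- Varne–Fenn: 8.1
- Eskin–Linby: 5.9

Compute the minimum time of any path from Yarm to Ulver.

5.8 min

Settle nodes by increasing distance from Yarm:
Yarm: 0
Colne: 4.1  (via Yarm)
Hale: 5.2  (via Colne)
Ulver: 5.8  (via Hale)
Shortest route: Yarm–Colne–Hale–Ulver = 5.8 min.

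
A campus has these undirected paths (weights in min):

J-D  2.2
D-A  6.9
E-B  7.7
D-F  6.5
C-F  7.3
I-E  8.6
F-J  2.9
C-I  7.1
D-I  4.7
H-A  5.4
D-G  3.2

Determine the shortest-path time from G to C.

Enumerating some paths:
G–D–J–F–C: 3.2+2.2+2.9+7.3 = 15.6
G–D–I–C: 3.2+4.7+7.1 = 15
Cheapest is G–D–I–C at 15 min.

15 min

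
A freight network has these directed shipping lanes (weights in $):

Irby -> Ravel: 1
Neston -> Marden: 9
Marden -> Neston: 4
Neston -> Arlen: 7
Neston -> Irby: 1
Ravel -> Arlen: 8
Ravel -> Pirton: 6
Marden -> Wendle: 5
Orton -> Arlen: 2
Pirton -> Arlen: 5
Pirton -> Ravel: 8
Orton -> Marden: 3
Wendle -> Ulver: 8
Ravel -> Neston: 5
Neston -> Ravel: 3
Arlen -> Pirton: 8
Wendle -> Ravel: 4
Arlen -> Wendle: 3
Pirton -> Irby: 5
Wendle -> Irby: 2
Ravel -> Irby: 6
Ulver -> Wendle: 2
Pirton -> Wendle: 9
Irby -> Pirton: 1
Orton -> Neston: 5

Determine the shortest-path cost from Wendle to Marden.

Running Dijkstra from Wendle:
Wendle: 0
Irby: 2  (via Wendle)
Ravel: 3  (via Irby)
Pirton: 3  (via Irby)
Neston: 8  (via Ravel)
Ulver: 8  (via Wendle)
Arlen: 8  (via Pirton)
Marden: 17  (via Neston)
Shortest route: Wendle–Irby–Ravel–Neston–Marden = $17.

$17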